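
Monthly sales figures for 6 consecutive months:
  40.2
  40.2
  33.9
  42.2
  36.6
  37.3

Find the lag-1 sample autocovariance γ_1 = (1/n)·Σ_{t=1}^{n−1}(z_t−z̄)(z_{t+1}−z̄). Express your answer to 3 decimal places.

Mean z̄ = (40.2 + 40.2 + 33.9 + 42.2 + 36.6 + 37.3)/6 = 38.4000
Deviations: 1.8000, 1.8000, -4.5000, 3.8000, -1.8000, -1.1000
Σ_{t=1}^{5}(z_t−z̄)(z_{t+1}−z̄) = -26.8200
γ_1 = -26.8200 / 6 = -4.470

-4.470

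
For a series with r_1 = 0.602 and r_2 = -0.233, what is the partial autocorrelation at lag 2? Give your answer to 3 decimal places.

φ_{22} = (r_2 − r_1²) / (1 − r_1²)
r_1² = (0.602)² = 0.362404
Numerator = -0.233 − 0.3624 = -0.5954; denominator = 1 − 0.3624 = 0.6376
φ_{22} = -0.5954 / 0.6376 = -0.934

-0.934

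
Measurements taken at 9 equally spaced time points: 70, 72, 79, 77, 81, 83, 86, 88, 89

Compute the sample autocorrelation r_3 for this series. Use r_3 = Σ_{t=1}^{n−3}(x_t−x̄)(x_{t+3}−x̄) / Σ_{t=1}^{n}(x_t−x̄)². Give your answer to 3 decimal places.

0.095

Mean x̄ = (70 + 72 + 79 + 77 + 81 + 83 + 86 + 88 + 89)/9 = 80.5556
Σ(x_t−x̄)(x_{t+3}−x̄) = (37.5309) + (-3.8025) + (-3.8025) + (-19.3580) + (3.3086) + (20.6420) = 34.5185
Denominator Σ(x_t−x̄)² = 362.2222
r_3 = 34.5185 / 362.2222 = 0.095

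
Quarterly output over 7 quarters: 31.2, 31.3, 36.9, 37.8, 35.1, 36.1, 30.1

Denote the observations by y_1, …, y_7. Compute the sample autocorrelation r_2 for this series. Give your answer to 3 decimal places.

-0.205

Mean ȳ = (31.2 + 31.3 + 36.9 + 37.8 + 35.1 + 36.1 + 30.1)/7 = 34.0714
Deviations from mean: -2.8714, -2.7714, 2.8286, 3.7286, 1.0286, 2.0286, -3.9714
Numerator Σ_{t=1}^{5}(y_t−ȳ)(y_{t+2}−ȳ) = -12.0673
Denominator Σ(y_t−ȳ)² = 58.7743
r_2 = -12.0673 / 58.7743 = -0.205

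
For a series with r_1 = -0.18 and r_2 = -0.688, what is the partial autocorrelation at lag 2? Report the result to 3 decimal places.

-0.745

φ_{22} = (r_2 − r_1²) / (1 − r_1²)
r_1² = (-0.18)² = 0.0324
Numerator = -0.688 − 0.0324 = -0.7204; denominator = 1 − 0.0324 = 0.9676
φ_{22} = -0.7204 / 0.9676 = -0.745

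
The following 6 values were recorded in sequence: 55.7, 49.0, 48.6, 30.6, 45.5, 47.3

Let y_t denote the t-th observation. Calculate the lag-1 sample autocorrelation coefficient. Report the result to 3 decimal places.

0.015

Mean ȳ = (55.7 + 49.0 + 48.6 + 30.6 + 45.5 + 47.3)/6 = 46.1167
Deviations from mean: 9.5833, 2.8833, 2.4833, -15.5167, -0.6167, 1.1833
Σ(y_t−ȳ)(y_{t+1}−ȳ) = (27.6319) + (7.1603) + (-38.5331) + (9.5686) + (-0.7297) = 5.0981
Denominator Σ(y_t−ȳ)² = 348.8683
r_1 = 5.0981 / 348.8683 = 0.015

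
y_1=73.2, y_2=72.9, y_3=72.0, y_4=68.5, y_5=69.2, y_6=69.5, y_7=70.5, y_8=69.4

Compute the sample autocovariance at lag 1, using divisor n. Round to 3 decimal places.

Mean ȳ = (73.2 + 72.9 + 72.0 + 68.5 + 69.2 + 69.5 + 70.5 + 69.4)/8 = 70.6500
Σ_{t=1}^{7}(y_t−ȳ)(y_{t+1}−ȳ) = 11.0175
γ_1 = 11.0175 / 8 = 1.377

1.377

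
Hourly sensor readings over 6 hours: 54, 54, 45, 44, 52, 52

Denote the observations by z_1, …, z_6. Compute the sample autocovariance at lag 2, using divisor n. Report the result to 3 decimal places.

-10.704

Mean z̄ = (54 + 54 + 45 + 44 + 52 + 52)/6 = 50.1667
Σ_{t=1}^{4}(z_t−z̄)(z_{t+2}−z̄) = -64.2222
γ_2 = -64.2222 / 6 = -10.704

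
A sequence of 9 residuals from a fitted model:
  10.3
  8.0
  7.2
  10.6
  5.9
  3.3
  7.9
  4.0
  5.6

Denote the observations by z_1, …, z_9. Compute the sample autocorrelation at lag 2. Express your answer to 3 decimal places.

-0.008

Mean z̄ = (10.3 + 8.0 + 7.2 + 10.6 + 5.9 + 3.3 + 7.9 + 4.0 + 5.6)/9 = 6.9778
Σ(z_t−z̄)(z_{t+2}−z̄) = (0.7383) + (3.7027) + (-0.2395) + (-13.3217) + (-0.9940) + (10.9516) + (-1.2706) = -0.4332
Denominator Σ(z_t−z̄)² = 51.5556
r_2 = -0.4332 / 51.5556 = -0.008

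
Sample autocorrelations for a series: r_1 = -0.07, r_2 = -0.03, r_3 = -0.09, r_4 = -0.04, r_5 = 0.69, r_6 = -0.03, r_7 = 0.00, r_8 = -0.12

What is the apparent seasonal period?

5

The largest autocorrelation is r_5 = 0.69; the remaining lags stay at or below 0.00.
The dominant spike at lag 5 indicates a seasonal period of 5.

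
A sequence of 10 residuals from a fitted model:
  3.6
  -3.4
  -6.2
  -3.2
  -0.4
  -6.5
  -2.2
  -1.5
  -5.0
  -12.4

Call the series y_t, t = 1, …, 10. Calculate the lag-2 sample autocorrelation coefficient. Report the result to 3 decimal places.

-0.307

Mean ȳ = (3.6 − 3.4 − 6.2 − 3.2 − 0.4 − 6.5 − 2.2 − 1.5 − 5.0 − 12.4)/10 = -3.7200
Numerator Σ_{t=1}^{8}(y_t−ȳ)(y_{t+2}−ȳ) = -50.0068
Denominator Σ(y_t−ȳ)² = 163.0760
r_2 = -50.0068 / 163.0760 = -0.307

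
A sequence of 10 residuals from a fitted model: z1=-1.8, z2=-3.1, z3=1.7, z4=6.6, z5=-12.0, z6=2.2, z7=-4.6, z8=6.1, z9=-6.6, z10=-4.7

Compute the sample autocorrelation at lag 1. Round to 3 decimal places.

-0.522

Mean z̄ = (-1.8 − 3.1 + 1.7 + 6.6 − 12.0 + 2.2 − 4.6 + 6.1 − 6.6 − 4.7)/10 = -1.6200
Numerator Σ_{t=1}^{9}(z_t−z̄)(z_{t+1}−z̄) = -159.8284
Denominator Σ(z_t−z̄)² = 305.9160
r_1 = -159.8284 / 305.9160 = -0.522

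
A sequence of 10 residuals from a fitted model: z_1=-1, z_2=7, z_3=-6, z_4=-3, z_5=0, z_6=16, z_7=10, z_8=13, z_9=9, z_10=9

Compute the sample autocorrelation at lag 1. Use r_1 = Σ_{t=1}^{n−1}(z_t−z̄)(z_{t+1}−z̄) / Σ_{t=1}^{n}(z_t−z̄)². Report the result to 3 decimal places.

0.366

Mean z̄ = (-1 + 7 − 6 − 3 + 0 + 16 + 10 + 13 + 9 + 9)/10 = 5.4000
Numerator Σ_{t=1}^{9}(z_t−z̄)(z_{t+1}−z̄) = 179.4400
Denominator Σ(z_t−z̄)² = 490.4000
r_1 = 179.4400 / 490.4000 = 0.366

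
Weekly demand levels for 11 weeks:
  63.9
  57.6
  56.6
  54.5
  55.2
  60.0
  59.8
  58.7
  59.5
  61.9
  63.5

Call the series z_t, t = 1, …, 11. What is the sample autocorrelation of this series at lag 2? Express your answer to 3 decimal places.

Mean z̄ = (63.9 + 57.6 + 56.6 + 54.5 + 55.2 + 60.0 + 59.8 + 58.7 + 59.5 + 61.9 + 63.5)/11 = 59.2000
Numerator Σ_{t=1}^{9}(z_t−z̄)(z_{t+2}−z̄) = -0.7400
Denominator Σ(z_t−z̄)² = 96.6200
r_2 = -0.7400 / 96.6200 = -0.008

-0.008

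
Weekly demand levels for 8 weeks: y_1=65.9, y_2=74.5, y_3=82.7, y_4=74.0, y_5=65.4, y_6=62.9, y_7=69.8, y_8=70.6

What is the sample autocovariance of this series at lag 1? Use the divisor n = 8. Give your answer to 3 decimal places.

Mean ȳ = (65.9 + 74.5 + 82.7 + 74.0 + 65.4 + 62.9 + 69.8 + 70.6)/8 = 70.7250
Σ_{t=1}^{7}(y_t−ȳ)(y_{t+1}−ȳ) = 97.7919
γ_1 = 97.7919 / 8 = 12.224

12.224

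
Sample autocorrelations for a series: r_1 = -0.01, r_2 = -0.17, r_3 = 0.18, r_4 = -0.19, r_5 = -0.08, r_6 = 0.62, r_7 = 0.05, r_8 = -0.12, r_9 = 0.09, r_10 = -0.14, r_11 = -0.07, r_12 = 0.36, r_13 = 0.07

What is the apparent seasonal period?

6

The largest autocorrelation is r_6 = 0.62, with a weaker echo at lag 12 (0.36); the remaining lags stay at or below 0.18.
The dominant spike at lag 6 indicates a seasonal period of 6.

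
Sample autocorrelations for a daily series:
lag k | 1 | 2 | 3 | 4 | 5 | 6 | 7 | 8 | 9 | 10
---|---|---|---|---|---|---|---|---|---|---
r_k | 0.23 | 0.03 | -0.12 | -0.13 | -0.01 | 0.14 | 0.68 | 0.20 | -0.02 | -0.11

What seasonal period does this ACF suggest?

The largest autocorrelation is r_7 = 0.68; the remaining lags stay at or below 0.23. The elevated value at lag 1 (0.23), dropping to 0.03 at lag 2, reflects decaying short-term dependence rather than seasonality.
The dominant spike at lag 7 indicates a seasonal period of 7.

7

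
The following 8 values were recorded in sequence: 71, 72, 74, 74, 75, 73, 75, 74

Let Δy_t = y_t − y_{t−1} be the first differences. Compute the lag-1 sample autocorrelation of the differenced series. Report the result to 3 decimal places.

-0.545

First differences Δy: 1, 2, 0, 1, -2, 2, -1
Mean of differences = 0.4286
Numerator Σ(Δy_t−Δȳ)(Δy_{t+1}−Δȳ) = -7.4694
Denominator Σ(Δy_t−Δȳ)² = 13.7143
r_1(Δy) = -7.4694 / 13.7143 = -0.545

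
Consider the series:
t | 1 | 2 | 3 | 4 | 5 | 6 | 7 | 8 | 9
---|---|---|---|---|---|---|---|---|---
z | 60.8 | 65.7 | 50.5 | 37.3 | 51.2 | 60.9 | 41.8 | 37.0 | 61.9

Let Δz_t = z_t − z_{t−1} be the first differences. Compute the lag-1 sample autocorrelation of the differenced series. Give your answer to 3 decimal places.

First differences Δz: 4.9, -15.2, -13.2, 13.9, 9.7, -19.1, -4.8, 24.9
Mean of differences = 0.1375
Numerator Σ(Δz_t−Δz̄)(Δz_{t+1}−Δz̄) = -131.6727
Denominator Σ(Δz_t−Δz̄)² = 1724.2988
r_1(Δz) = -131.6727 / 1724.2988 = -0.076

-0.076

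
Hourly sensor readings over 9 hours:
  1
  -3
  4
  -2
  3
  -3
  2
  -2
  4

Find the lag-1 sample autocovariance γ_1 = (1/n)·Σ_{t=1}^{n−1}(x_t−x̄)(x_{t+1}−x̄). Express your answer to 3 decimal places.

Mean x̄ = (1 − 3 + 4 − 2 + 3 − 3 + 2 − 2 + 4)/9 = 0.4444
Σ_{t=1}^{8}(x_t−x̄)(x_{t+1}−x̄) = -55.7531
γ_1 = -55.7531 / 9 = -6.195

-6.195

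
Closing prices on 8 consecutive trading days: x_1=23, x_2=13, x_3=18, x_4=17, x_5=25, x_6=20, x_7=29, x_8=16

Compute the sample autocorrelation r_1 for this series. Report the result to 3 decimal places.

-0.271

Mean x̄ = (23 + 13 + 18 + 17 + 25 + 20 + 29 + 16)/8 = 20.1250
Deviations from mean: 2.8750, -7.1250, -2.1250, -3.1250, 4.8750, -0.1250, 8.8750, -4.1250
Σ(x_t−x̄)(x_{t+1}−x̄) = (-20.4844) + (15.1406) + (6.6406) + (-15.2344) + (-0.6094) + (-1.1094) + (-36.6094) = -52.2656
Denominator Σ(x_t−x̄)² = 192.8750
r_1 = -52.2656 / 192.8750 = -0.271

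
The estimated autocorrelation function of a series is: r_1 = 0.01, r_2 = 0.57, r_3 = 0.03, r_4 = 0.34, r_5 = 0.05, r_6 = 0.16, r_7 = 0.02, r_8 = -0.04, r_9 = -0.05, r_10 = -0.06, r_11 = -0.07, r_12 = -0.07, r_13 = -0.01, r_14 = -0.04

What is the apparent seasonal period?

The largest autocorrelation is r_2 = 0.57, with weaker echoes at lags 4 (0.34) and 6 (0.16); the remaining lags stay at or below 0.05.
The dominant spike at lag 2 indicates a seasonal period of 2.

2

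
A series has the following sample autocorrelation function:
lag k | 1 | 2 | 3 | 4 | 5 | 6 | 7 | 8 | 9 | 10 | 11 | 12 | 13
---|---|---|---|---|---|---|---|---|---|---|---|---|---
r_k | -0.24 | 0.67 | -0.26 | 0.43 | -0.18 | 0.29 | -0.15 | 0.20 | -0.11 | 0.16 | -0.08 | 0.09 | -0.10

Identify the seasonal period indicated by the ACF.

2

The largest autocorrelation is r_2 = 0.67, with weaker echoes at lags 4 (0.43), 6 (0.29), 8 (0.20) and 10 (0.16); the remaining lags stay at or below 0.09.
The dominant spike at lag 2 indicates a seasonal period of 2.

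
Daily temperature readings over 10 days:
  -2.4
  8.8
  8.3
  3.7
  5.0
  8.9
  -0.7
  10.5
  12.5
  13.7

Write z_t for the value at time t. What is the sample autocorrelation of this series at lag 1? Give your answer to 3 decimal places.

Mean z̄ = (-2.4 + 8.8 + 8.3 + 3.7 + 5.0 + 8.9 − 0.7 + 10.5 + 12.5 + 13.7)/10 = 6.8300
Numerator Σ_{t=1}^{9}(z_t−z̄)(z_{t+1}−z̄) = -1.4089
Denominator Σ(z_t−z̄)² = 258.1810
r_1 = -1.4089 / 258.1810 = -0.005

-0.005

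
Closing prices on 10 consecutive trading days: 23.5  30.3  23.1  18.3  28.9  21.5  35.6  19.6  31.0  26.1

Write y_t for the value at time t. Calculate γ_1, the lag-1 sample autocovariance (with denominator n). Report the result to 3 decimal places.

-17.239

Mean ȳ = (23.5 + 30.3 + 23.1 + 18.3 + 28.9 + 21.5 + 35.6 + 19.6 + 31.0 + 26.1)/10 = 25.7900
Σ_{t=1}^{9}(y_t−ȳ)(y_{t+1}−ȳ) = -172.3911
γ_1 = -172.3911 / 10 = -17.239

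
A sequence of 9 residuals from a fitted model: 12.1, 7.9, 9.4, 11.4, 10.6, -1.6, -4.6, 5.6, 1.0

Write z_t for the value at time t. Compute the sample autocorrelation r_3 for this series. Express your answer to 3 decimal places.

-0.016

Mean z̄ = (12.1 + 7.9 + 9.4 + 11.4 + 10.6 − 1.6 − 4.6 + 5.6 + 1.0)/9 = 5.7556
Σ(z_t−z̄)(z_{t+3}−z̄) = (35.8109) + (10.3886) + (-26.8069) + (-58.4514) + (-0.7536) + (34.9798) = -4.8326
Denominator Σ(z_t−z̄)² = 297.4422
r_3 = -4.8326 / 297.4422 = -0.016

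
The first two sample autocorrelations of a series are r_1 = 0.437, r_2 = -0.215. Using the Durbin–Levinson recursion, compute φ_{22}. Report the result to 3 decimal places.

-0.502

φ_{22} = (r_2 − r_1²) / (1 − r_1²)
r_1² = (0.437)² = 0.190969
Numerator = -0.215 − 0.1910 = -0.4060; denominator = 1 − 0.1910 = 0.8090
φ_{22} = -0.4060 / 0.8090 = -0.502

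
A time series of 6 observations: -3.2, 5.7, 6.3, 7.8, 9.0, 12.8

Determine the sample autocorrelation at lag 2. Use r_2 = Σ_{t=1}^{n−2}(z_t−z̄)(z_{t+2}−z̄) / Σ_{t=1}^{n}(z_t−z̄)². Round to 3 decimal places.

0.061

Mean z̄ = (-3.2 + 5.7 + 6.3 + 7.8 + 9.0 + 12.8)/6 = 6.4000
Deviations from mean: -9.6000, -0.7000, -0.1000, 1.4000, 2.6000, 6.4000
Σ(z_t−z̄)(z_{t+2}−z̄) = (0.9600) + (-0.9800) + (-0.2600) + (8.9600) = 8.6800
Denominator Σ(z_t−z̄)² = 142.3400
r_2 = 8.6800 / 142.3400 = 0.061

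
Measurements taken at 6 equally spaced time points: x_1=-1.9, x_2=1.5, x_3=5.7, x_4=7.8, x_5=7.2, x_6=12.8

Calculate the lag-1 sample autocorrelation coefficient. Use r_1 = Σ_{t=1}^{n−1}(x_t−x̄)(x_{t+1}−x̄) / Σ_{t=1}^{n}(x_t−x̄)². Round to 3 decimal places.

Mean x̄ = (-1.9 + 1.5 + 5.7 + 7.8 + 7.2 + 12.8)/6 = 5.5167
Deviations from mean: -7.4167, -4.0167, 0.1833, 2.2833, 1.6833, 7.2833
Numerator Σ_{t=1}^{5}(x_t−x̄)(x_{t+1}−x̄) = 45.5764
Denominator Σ(x_t−x̄)² = 132.2683
r_1 = 45.5764 / 132.2683 = 0.345

0.345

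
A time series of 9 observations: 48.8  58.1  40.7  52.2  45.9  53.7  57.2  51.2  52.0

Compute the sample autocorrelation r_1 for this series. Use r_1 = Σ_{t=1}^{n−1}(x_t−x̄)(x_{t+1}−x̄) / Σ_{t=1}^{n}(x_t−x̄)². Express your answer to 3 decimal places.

-0.437

Mean x̄ = (48.8 + 58.1 + 40.7 + 52.2 + 45.9 + 53.7 + 57.2 + 51.2 + 52.0)/9 = 51.0889
Numerator Σ_{t=1}^{8}(x_t−x̄)(x_{t+1}−x̄) = -103.0057
Denominator Σ(x_t−x̄)² = 235.4889
r_1 = -103.0057 / 235.4889 = -0.437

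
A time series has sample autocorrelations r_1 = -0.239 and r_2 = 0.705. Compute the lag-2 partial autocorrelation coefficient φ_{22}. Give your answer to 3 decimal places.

0.687

φ_{22} = (r_2 − r_1²) / (1 − r_1²)
r_1² = (-0.239)² = 0.057121
Numerator = 0.705 − 0.0571 = 0.6479; denominator = 1 − 0.0571 = 0.9429
φ_{22} = 0.6479 / 0.9429 = 0.687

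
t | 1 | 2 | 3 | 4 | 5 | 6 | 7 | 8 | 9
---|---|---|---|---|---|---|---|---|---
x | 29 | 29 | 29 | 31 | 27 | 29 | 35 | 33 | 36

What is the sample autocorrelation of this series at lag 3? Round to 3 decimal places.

Mean x̄ = (29 + 29 + 29 + 31 + 27 + 29 + 35 + 33 + 36)/9 = 30.8889
Σ(x_t−x̄)(x_{t+3}−x̄) = (-0.2099) + (7.3457) + (3.5679) + (0.4568) + (-8.2099) + (-9.6543) = -6.7037
Denominator Σ(x_t−x̄)² = 76.8889
r_3 = -6.7037 / 76.8889 = -0.087

-0.087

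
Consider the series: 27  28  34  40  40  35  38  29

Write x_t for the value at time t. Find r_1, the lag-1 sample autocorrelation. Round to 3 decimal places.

0.349

Mean x̄ = (27 + 28 + 34 + 40 + 40 + 35 + 38 + 29)/8 = 33.8750
Σ(x_t−x̄)(x_{t+1}−x̄) = (40.3906) + (-0.7344) + (0.7656) + (37.5156) + (6.8906) + (4.6406) + (-20.1094) = 69.3594
Denominator Σ(x_t−x̄)² = 198.8750
r_1 = 69.3594 / 198.8750 = 0.349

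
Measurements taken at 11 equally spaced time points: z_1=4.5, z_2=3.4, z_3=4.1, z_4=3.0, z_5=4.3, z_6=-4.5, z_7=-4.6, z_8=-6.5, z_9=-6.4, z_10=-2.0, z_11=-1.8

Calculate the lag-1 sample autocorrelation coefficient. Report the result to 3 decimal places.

Mean z̄ = (4.5 + 3.4 + 4.1 + 3.0 + 4.3 − 4.5 − 4.6 − 6.5 − 6.4 − 2.0 − 1.8)/11 = -0.5909
Numerator Σ_{t=1}^{10}(z_t−z̄)(z_{t+1}−z̄) = 137.9045
Denominator Σ(z_t−z̄)² = 204.1291
r_1 = 137.9045 / 204.1291 = 0.676

0.676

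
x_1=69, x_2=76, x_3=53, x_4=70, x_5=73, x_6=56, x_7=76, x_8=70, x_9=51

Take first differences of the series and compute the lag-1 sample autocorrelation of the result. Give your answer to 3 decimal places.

-0.477

First differences Δx: 7, -23, 17, 3, -17, 20, -6, -19
Mean of differences = -2.2500
Numerator Σ(Δx_t−Δx̄)(Δx_{t+1}−Δx̄) = -916.5625
Denominator Σ(Δx_t−Δx̄)² = 1921.5000
r_1(Δx) = -916.5625 / 1921.5000 = -0.477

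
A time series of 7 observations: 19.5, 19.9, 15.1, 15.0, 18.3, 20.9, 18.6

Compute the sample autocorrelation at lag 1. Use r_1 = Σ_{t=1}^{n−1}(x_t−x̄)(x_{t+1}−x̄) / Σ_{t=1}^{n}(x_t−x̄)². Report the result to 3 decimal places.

Mean x̄ = (19.5 + 19.9 + 15.1 + 15.0 + 18.3 + 20.9 + 18.6)/7 = 18.1857
Numerator Σ_{t=1}^{6}(x_t−x̄)(x_{t+1}−x̄) = 7.8641
Denominator Σ(x_t−x̄)² = 31.8886
r_1 = 7.8641 / 31.8886 = 0.247

0.247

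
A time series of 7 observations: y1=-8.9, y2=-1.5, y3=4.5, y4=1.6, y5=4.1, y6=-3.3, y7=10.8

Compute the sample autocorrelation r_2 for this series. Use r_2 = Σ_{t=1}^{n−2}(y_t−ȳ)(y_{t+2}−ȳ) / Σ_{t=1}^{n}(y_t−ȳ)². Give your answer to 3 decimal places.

Mean ȳ = (-8.9 − 1.5 + 4.5 + 1.6 + 4.1 − 3.3 + 10.8)/7 = 1.0429
Deviations from mean: -9.9429, -2.5429, 3.4571, 0.5571, 3.0571, -4.3429, 9.7571
Σ(y_t−ȳ)(y_{t+2}−ȳ) = (-34.3739) + (-1.4167) + (10.5690) + (-2.4196) + (29.8290) = 2.1878
Denominator Σ(y_t−ȳ)² = 240.9971
r_2 = 2.1878 / 240.9971 = 0.009

0.009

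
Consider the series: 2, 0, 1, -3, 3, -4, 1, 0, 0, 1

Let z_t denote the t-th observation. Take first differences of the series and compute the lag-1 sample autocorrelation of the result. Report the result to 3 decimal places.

-0.843

First differences Δz: -2, 1, -4, 6, -7, 5, -1, 0, 1
Mean of differences = -0.1111
Numerator Σ(Δz_t−Δz̄)(Δz_{t+1}−Δz̄) = -112.0123
Denominator Σ(Δz_t−Δz̄)² = 132.8889
r_1(Δz) = -112.0123 / 132.8889 = -0.843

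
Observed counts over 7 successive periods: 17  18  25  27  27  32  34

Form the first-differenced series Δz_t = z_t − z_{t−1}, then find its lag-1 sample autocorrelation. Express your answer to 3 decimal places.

-0.479

First differences Δz: 1, 7, 2, 0, 5, 2
Mean of differences = 2.8333
Numerator Σ(Δz_t−Δz̄)(Δz_{t+1}−Δz̄) = -16.6944
Denominator Σ(Δz_t−Δz̄)² = 34.8333
r_1(Δz) = -16.6944 / 34.8333 = -0.479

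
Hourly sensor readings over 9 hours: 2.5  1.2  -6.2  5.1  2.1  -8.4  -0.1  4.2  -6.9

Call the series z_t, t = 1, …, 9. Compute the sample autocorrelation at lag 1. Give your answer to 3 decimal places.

-0.354

Mean z̄ = (2.5 + 1.2 − 6.2 + 5.1 + 2.1 − 8.4 − 0.1 + 4.2 − 6.9)/9 = -0.7222
Numerator Σ_{t=1}^{8}(z_t−z̄)(z_{t+1}−z̄) = -73.5883
Denominator Σ(z_t−z̄)² = 207.6756
r_1 = -73.5883 / 207.6756 = -0.354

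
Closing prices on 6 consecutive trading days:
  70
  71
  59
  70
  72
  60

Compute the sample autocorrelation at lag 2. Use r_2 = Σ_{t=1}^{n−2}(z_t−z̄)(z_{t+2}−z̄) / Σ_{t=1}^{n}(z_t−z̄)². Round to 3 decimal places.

-0.424

Mean z̄ = (70 + 71 + 59 + 70 + 72 + 60)/6 = 67.0000
Deviations from mean: 3.0000, 4.0000, -8.0000, 3.0000, 5.0000, -7.0000
Numerator Σ_{t=1}^{4}(z_t−z̄)(z_{t+2}−z̄) = -73.0000
Denominator Σ(z_t−z̄)² = 172.0000
r_2 = -73.0000 / 172.0000 = -0.424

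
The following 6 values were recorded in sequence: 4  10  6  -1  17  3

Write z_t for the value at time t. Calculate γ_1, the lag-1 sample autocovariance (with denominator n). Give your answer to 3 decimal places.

Mean z̄ = (4 + 10 + 6 − 1 + 17 + 3)/6 = 6.5000
Deviations: -2.5000, 3.5000, -0.5000, -7.5000, 10.5000, -3.5000
Σ_{t=1}^{5}(z_t−z̄)(z_{t+1}−z̄) = -122.2500
γ_1 = -122.2500 / 6 = -20.375

-20.375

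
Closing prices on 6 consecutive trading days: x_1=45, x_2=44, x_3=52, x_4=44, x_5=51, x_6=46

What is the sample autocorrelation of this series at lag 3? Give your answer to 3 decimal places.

Mean x̄ = (45 + 44 + 52 + 44 + 51 + 46)/6 = 47.0000
Numerator Σ_{t=1}^{3}(x_t−x̄)(x_{t+3}−x̄) = -11.0000
Denominator Σ(x_t−x̄)² = 64.0000
r_3 = -11.0000 / 64.0000 = -0.172

-0.172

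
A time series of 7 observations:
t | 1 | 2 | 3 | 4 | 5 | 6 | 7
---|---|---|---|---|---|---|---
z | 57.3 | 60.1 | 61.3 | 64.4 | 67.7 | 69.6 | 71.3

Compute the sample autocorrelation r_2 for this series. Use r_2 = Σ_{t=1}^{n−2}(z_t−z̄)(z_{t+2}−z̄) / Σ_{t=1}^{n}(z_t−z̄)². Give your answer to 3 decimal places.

Mean z̄ = (57.3 + 60.1 + 61.3 + 64.4 + 67.7 + 69.6 + 71.3)/7 = 64.5286
Deviations from mean: -7.2286, -4.4286, -3.2286, -0.1286, 3.1714, 5.0714, 6.7714
Numerator Σ_{t=1}^{5}(z_t−z̄)(z_{t+2}−z̄) = 34.4912
Denominator Σ(z_t−z̄)² = 163.9343
r_2 = 34.4912 / 163.9343 = 0.210

0.210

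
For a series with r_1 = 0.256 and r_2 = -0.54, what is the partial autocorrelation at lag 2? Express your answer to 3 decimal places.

-0.648

φ_{22} = (r_2 − r_1²) / (1 − r_1²)
r_1² = (0.256)² = 0.065536
Numerator = -0.54 − 0.0655 = -0.6055; denominator = 1 − 0.0655 = 0.9345
φ_{22} = -0.6055 / 0.9345 = -0.648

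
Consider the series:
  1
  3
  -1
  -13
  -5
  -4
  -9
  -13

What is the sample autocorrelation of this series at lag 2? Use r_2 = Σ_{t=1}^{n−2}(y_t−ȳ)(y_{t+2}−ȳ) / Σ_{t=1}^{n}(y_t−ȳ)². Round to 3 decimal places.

Mean ȳ = (1 + 3 − 1 − 13 − 5 − 4 − 9 − 13)/8 = -5.1250
Σ(y_t−ȳ)(y_{t+2}−ȳ) = (25.2656) + (-63.9844) + (0.5156) + (-8.8594) + (-0.4844) + (-8.8594) = -56.4063
Denominator Σ(y_t−ȳ)² = 260.8750
r_2 = -56.4063 / 260.8750 = -0.216

-0.216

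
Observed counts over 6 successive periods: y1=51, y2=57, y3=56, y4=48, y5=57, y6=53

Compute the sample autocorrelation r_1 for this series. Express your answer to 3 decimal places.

Mean ȳ = (51 + 57 + 56 + 48 + 57 + 53)/6 = 53.6667
Deviations from mean: -2.6667, 3.3333, 2.3333, -5.6667, 3.3333, -0.6667
Numerator Σ_{t=1}^{5}(y_t−ȳ)(y_{t+1}−ȳ) = -35.4444
Denominator Σ(y_t−ȳ)² = 67.3333
r_1 = -35.4444 / 67.3333 = -0.526

-0.526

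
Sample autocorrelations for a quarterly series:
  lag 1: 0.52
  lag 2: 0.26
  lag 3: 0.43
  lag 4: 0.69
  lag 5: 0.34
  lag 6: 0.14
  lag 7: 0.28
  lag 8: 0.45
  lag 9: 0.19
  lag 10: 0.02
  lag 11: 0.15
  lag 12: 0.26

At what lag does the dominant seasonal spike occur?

The largest autocorrelation is r_4 = 0.69; the remaining lags stay at or below 0.52. The elevated value at lag 1 (0.52), dropping to 0.26 at lag 2, reflects decaying short-term dependence rather than seasonality.
The dominant spike at lag 4 indicates a seasonal period of 4.

4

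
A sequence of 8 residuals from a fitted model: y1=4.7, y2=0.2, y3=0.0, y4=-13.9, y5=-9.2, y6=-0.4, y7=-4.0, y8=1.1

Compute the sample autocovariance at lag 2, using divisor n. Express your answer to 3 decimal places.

-4.808

Mean ȳ = (4.7 + 0.2 + 0.0 − 13.9 − 9.2 − 0.4 − 4.0 + 1.1)/8 = -2.6875
Σ_{t=1}^{6}(y_t−ȳ)(y_{t+2}−ȳ) = -38.4616
γ_2 = -38.4616 / 8 = -4.808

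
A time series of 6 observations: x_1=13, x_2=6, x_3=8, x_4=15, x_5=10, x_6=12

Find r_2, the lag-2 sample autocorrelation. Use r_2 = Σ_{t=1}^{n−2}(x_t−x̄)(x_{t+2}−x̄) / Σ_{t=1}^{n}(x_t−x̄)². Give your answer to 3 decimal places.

-0.341

Mean x̄ = (13 + 6 + 8 + 15 + 10 + 12)/6 = 10.6667
Σ(x_t−x̄)(x_{t+2}−x̄) = (-6.2222) + (-20.2222) + (1.7778) + (5.7778) = -18.8889
Denominator Σ(x_t−x̄)² = 55.3333
r_2 = -18.8889 / 55.3333 = -0.341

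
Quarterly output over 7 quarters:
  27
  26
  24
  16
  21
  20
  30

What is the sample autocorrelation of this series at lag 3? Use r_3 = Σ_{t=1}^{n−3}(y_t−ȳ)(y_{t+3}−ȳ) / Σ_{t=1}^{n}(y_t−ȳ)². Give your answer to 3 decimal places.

Mean ȳ = (27 + 26 + 24 + 16 + 21 + 20 + 30)/7 = 23.4286
Σ(y_t−ȳ)(y_{t+3}−ȳ) = (-26.5306) + (-6.2449) + (-1.9592) + (-48.8163) = -83.5510
Denominator Σ(y_t−ȳ)² = 135.7143
r_3 = -83.5510 / 135.7143 = -0.616

-0.616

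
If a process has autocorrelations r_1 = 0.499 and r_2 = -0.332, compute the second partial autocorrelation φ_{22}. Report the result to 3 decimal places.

-0.774

φ_{22} = (r_2 − r_1²) / (1 − r_1²)
r_1² = (0.499)² = 0.249001
Numerator = -0.332 − 0.2490 = -0.5810; denominator = 1 − 0.2490 = 0.7510
φ_{22} = -0.5810 / 0.7510 = -0.774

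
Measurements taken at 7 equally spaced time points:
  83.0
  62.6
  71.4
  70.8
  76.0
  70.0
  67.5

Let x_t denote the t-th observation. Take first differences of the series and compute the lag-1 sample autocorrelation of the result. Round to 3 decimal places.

First differences Δx: -20.4, 8.8, -0.6, 5.2, -6.0, -2.5
Mean of differences = -2.5833
Numerator Σ(Δx_t−Δx̄)(Δx_{t+1}−Δx̄) = -191.6769
Denominator Σ(Δx_t−Δx̄)² = 523.2083
r_1(Δx) = -191.6769 / 523.2083 = -0.366

-0.366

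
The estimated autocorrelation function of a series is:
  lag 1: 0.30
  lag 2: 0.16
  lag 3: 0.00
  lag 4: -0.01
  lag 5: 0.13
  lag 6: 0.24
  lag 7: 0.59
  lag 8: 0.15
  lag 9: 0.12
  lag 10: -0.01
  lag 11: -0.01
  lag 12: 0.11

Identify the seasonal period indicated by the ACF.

The largest autocorrelation is r_7 = 0.59; the remaining lags stay at or below 0.30. The elevated value at lag 1 (0.30), dropping to 0.16 at lag 2, reflects decaying short-term dependence rather than seasonality.
The dominant spike at lag 7 indicates a seasonal period of 7.

7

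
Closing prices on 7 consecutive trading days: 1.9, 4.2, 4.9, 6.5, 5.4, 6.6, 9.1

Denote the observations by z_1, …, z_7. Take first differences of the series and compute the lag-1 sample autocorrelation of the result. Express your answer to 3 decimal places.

First differences Δz: 2.3, 0.7, 1.6, -1.1, 1.2, 2.5
Mean of differences = 1.2000
Numerator Σ(Δz_t−Δz̄)(Δz_{t+1}−Δz̄) = -1.6700
Denominator Σ(Δz_t−Δz̄)² = 8.6000
r_1(Δz) = -1.6700 / 8.6000 = -0.194

-0.194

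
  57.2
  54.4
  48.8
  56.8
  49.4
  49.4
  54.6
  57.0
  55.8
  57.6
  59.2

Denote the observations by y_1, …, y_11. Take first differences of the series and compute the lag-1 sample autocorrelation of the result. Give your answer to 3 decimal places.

First differences Δy: -2.8, -5.6, 8.0, -7.4, 0.0, 5.2, 2.4, -1.2, 1.8, 1.6
Mean of differences = 0.2000
Numerator Σ(Δy_t−Δȳ)(Δy_{t+1}−Δȳ) = -78.6800
Denominator Σ(Δy_t−Δȳ)² = 197.6000
r_1(Δy) = -78.6800 / 197.6000 = -0.398

-0.398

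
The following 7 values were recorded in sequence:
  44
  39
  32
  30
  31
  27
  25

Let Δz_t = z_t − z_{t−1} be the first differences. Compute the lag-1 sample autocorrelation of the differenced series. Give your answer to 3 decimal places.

First differences Δz: -5, -7, -2, 1, -4, -2
Mean of differences = -3.1667
Numerator Σ(Δz_t−Δz̄)(Δz_{t+1}−Δz̄) = 2.9722
Denominator Σ(Δz_t−Δz̄)² = 38.8333
r_1(Δz) = 2.9722 / 38.8333 = 0.077

0.077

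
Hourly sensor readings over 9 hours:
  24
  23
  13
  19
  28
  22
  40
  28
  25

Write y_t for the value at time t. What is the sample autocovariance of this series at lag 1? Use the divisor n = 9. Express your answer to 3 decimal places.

7.802

Mean ȳ = (24 + 23 + 13 + 19 + 28 + 22 + 40 + 28 + 25)/9 = 24.6667
Σ_{t=1}^{8}(y_t−ȳ)(y_{t+1}−ȳ) = 70.2222
γ_1 = 70.2222 / 9 = 7.802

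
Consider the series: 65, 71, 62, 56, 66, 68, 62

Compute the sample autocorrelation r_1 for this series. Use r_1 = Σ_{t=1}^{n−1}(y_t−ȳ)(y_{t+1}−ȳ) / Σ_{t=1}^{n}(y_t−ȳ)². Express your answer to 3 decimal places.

Mean ȳ = (65 + 71 + 62 + 56 + 66 + 68 + 62)/7 = 64.2857
Deviations from mean: 0.7143, 6.7143, -2.2857, -8.2857, 1.7143, 3.7143, -2.2857
Σ(y_t−ȳ)(y_{t+1}−ȳ) = (4.7959) + (-15.3469) + (18.9388) + (-14.2041) + (6.3673) + (-8.4898) = -7.9388
Denominator Σ(y_t−ȳ)² = 141.4286
r_1 = -7.9388 / 141.4286 = -0.056

-0.056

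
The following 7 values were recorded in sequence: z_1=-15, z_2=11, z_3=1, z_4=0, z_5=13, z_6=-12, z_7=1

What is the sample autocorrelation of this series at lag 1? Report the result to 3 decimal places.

-0.484

Mean z̄ = (-15 + 11 + 1 + 0 + 13 − 12 + 1)/7 = -0.1429
Deviations from mean: -14.8571, 11.1429, 1.1429, 0.1429, 13.1429, -11.8571, 1.1429
Σ(z_t−z̄)(z_{t+1}−z̄) = (-165.5510) + (12.7347) + (0.1633) + (1.8776) + (-155.8367) + (-13.5510) = -320.1633
Denominator Σ(z_t−z̄)² = 660.8571
r_1 = -320.1633 / 660.8571 = -0.484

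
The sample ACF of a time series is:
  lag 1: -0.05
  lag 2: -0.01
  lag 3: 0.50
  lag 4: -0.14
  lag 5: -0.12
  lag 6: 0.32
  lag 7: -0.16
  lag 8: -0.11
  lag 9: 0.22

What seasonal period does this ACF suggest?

3

The largest autocorrelation is r_3 = 0.50, with weaker echoes at lags 6 (0.32) and 9 (0.22); the remaining lags stay at or below -0.01.
The dominant spike at lag 3 indicates a seasonal period of 3.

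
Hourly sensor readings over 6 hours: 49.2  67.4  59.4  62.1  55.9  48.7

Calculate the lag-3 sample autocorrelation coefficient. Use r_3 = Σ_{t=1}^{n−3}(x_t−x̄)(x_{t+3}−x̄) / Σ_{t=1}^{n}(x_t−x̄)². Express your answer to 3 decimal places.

-0.263

Mean x̄ = (49.2 + 67.4 + 59.4 + 62.1 + 55.9 + 48.7)/6 = 57.1167
Σ(x_t−x̄)(x_{t+3}−x̄) = (-39.4514) + (-12.5114) + (-19.2181) = -71.1808
Denominator Σ(x_t−x̄)² = 270.7883
r_3 = -71.1808 / 270.7883 = -0.263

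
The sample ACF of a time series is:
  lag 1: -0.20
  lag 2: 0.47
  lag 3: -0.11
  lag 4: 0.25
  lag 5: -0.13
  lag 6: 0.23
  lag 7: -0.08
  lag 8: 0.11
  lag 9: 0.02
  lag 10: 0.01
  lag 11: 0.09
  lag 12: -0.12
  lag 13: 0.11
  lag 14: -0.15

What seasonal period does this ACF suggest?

The largest autocorrelation is r_2 = 0.47, with weaker echoes at lags 4 (0.25) and 6 (0.23); the remaining lags stay at or below 0.11.
The dominant spike at lag 2 indicates a seasonal period of 2.

2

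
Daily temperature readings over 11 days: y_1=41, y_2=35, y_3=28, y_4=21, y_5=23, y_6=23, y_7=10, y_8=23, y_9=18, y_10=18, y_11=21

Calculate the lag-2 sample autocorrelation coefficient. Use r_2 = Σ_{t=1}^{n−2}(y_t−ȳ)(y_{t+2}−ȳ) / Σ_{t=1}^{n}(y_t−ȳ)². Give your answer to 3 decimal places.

0.211

Mean ȳ = (41 + 35 + 28 + 21 + 23 + 23 + 10 + 23 + 18 + 18 + 21)/11 = 23.7273
Numerator Σ_{t=1}^{9}(y_t−ȳ)(y_{t+2}−ȳ) = 150.8512
Denominator Σ(y_t−ȳ)² = 714.1818
r_2 = 150.8512 / 714.1818 = 0.211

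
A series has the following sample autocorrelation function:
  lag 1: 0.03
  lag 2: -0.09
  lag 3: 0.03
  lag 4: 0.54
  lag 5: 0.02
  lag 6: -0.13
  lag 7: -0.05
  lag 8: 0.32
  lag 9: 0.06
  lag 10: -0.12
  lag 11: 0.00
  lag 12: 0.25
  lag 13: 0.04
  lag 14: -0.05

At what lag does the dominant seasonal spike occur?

4

The largest autocorrelation is r_4 = 0.54, with weaker echoes at lags 8 (0.32) and 12 (0.25); the remaining lags stay at or below 0.06.
The dominant spike at lag 4 indicates a seasonal period of 4.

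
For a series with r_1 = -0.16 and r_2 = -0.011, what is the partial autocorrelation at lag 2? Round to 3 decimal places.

φ_{22} = (r_2 − r_1²) / (1 − r_1²)
r_1² = (-0.16)² = 0.0256
Numerator = -0.011 − 0.0256 = -0.0366; denominator = 1 − 0.0256 = 0.9744
φ_{22} = -0.0366 / 0.9744 = -0.038

-0.038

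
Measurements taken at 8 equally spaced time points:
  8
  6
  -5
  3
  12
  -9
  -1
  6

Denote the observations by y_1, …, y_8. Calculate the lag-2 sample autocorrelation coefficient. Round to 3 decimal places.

-0.549

Mean ȳ = (8 + 6 − 5 + 3 + 12 − 9 − 1 + 6)/8 = 2.5000
Deviations from mean: 5.5000, 3.5000, -7.5000, 0.5000, 9.5000, -11.5000, -3.5000, 3.5000
Numerator Σ_{t=1}^{6}(y_t−ȳ)(y_{t+2}−ȳ) = -190.0000
Denominator Σ(y_t−ȳ)² = 346.0000
r_2 = -190.0000 / 346.0000 = -0.549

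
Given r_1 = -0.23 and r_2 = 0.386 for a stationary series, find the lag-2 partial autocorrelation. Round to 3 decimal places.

0.352

φ_{22} = (r_2 − r_1²) / (1 − r_1²)
r_1² = (-0.23)² = 0.0529
Numerator = 0.386 − 0.0529 = 0.3331; denominator = 1 − 0.0529 = 0.9471
φ_{22} = 0.3331 / 0.9471 = 0.352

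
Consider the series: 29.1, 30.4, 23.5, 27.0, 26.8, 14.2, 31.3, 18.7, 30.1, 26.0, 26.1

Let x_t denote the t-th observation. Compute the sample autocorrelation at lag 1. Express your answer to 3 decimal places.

Mean x̄ = (29.1 + 30.4 + 23.5 + 27.0 + 26.8 + 14.2 + 31.3 + 18.7 + 30.1 + 26.0 + 26.1)/11 = 25.7455
Numerator Σ_{t=1}^{10}(x_t−x̄)(x_{t+1}−x̄) = -141.2521
Denominator Σ(x_t−x̄)² = 273.5873
r_1 = -141.2521 / 273.5873 = -0.516

-0.516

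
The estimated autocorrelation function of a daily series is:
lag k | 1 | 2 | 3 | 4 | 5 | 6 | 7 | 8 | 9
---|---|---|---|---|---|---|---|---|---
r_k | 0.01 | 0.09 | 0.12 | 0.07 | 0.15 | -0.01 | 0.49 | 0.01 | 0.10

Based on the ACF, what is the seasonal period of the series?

7

The largest autocorrelation is r_7 = 0.49; the remaining lags stay at or below 0.15.
The dominant spike at lag 7 indicates a seasonal period of 7.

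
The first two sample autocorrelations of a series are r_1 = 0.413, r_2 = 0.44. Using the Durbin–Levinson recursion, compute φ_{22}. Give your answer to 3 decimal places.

0.325

φ_{22} = (r_2 − r_1²) / (1 − r_1²)
r_1² = (0.413)² = 0.170569
Numerator = 0.44 − 0.1706 = 0.2694; denominator = 1 − 0.1706 = 0.8294
φ_{22} = 0.2694 / 0.8294 = 0.325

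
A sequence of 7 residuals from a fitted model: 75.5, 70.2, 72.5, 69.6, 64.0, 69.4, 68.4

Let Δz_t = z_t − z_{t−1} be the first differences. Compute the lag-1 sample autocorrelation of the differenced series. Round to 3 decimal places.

First differences Δz: -5.3, 2.3, -2.9, -5.6, 5.4, -1.0
Mean of differences = -1.1833
Numerator Σ(Δz_t−Δz̄)(Δz_{t+1}−Δz̄) = -40.6069
Denominator Σ(Δz_t−Δz̄)² = 94.9083
r_1(Δz) = -40.6069 / 94.9083 = -0.428

-0.428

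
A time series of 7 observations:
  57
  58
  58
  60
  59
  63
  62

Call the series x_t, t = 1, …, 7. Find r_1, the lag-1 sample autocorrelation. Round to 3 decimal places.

Mean x̄ = (57 + 58 + 58 + 60 + 59 + 63 + 62)/7 = 59.5714
Σ(x_t−x̄)(x_{t+1}−x̄) = (4.0408) + (2.4694) + (-0.6735) + (-0.2449) + (-1.9592) + (8.3265) = 11.9592
Denominator Σ(x_t−x̄)² = 29.7143
r_1 = 11.9592 / 29.7143 = 0.402

0.402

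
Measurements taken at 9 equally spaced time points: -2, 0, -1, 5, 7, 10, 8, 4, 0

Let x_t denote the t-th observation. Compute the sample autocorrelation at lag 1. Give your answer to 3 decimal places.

Mean x̄ = (-2 + 0 − 1 + 5 + 7 + 10 + 8 + 4 + 0)/9 = 3.4444
Numerator Σ_{t=1}^{8}(x_t−x̄)(x_{t+1}−x̄) = 86.4691
Denominator Σ(x_t−x̄)² = 152.2222
r_1 = 86.4691 / 152.2222 = 0.568

0.568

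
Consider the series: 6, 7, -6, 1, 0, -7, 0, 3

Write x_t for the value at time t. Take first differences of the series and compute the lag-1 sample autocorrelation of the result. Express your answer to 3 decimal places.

-0.415

First differences Δx: 1, -13, 7, -1, -7, 7, 3
Mean of differences = -0.4286
Numerator Σ(Δx_t−Δx̄)(Δx_{t+1}−Δx̄) = -135.1837
Denominator Σ(Δx_t−Δx̄)² = 325.7143
r_1(Δx) = -135.1837 / 325.7143 = -0.415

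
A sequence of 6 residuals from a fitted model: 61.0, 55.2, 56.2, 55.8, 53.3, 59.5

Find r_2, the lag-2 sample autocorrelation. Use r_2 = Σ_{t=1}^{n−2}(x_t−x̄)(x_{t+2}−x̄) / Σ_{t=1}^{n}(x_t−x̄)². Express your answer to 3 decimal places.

Mean x̄ = (61.0 + 55.2 + 56.2 + 55.8 + 53.3 + 59.5)/6 = 56.8333
Deviations from mean: 4.1667, -1.6333, -0.6333, -1.0333, -3.5333, 2.6667
Σ(x_t−x̄)(x_{t+2}−x̄) = (-2.6389) + (1.6878) + (2.2378) + (-2.7556) = -1.4689
Denominator Σ(x_t−x̄)² = 41.0933
r_2 = -1.4689 / 41.0933 = -0.036

-0.036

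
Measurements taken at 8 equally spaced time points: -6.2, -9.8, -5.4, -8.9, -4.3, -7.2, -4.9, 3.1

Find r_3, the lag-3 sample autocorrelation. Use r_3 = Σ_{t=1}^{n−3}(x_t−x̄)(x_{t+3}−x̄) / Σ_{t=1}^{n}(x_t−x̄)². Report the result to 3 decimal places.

Mean x̄ = (-6.2 − 9.8 − 5.4 − 8.9 − 4.3 − 7.2 − 4.9 + 3.1)/8 = -5.4500
Numerator Σ_{t=1}^{5}(x_t−x̄)(x_{t+3}−x̄) = 5.4325
Denominator Σ(x_t−x̄)² = 109.1800
r_3 = 5.4325 / 109.1800 = 0.050

0.050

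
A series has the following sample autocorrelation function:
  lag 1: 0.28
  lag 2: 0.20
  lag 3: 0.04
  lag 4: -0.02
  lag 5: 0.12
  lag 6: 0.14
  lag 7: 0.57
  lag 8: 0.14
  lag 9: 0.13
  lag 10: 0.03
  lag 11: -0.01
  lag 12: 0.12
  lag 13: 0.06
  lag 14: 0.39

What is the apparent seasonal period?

7

The largest autocorrelation is r_7 = 0.57, with a weaker echo at lag 14 (0.39); the remaining lags stay at or below 0.28. The elevated value at lag 1 (0.28), dropping to 0.20 at lag 2, reflects decaying short-term dependence rather than seasonality.
The dominant spike at lag 7 indicates a seasonal period of 7.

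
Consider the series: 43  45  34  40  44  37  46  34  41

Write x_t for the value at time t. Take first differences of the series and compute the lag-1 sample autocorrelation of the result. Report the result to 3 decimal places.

-0.700

First differences Δx: 2, -11, 6, 4, -7, 9, -12, 7
Mean of differences = -0.2500
Numerator Σ(Δx_t−Δx̄)(Δx_{t+1}−Δx̄) = -349.8125
Denominator Σ(Δx_t−Δx̄)² = 499.5000
r_1(Δx) = -349.8125 / 499.5000 = -0.700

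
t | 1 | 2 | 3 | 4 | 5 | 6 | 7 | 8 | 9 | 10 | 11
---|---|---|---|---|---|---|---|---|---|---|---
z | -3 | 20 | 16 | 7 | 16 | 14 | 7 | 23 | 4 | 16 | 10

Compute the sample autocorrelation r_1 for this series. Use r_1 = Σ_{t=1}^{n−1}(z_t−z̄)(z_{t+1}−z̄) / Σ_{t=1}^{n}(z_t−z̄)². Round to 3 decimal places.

Mean z̄ = (-3 + 20 + 16 + 7 + 16 + 14 + 7 + 23 + 4 + 16 + 10)/11 = 11.8182
Numerator Σ_{t=1}^{10}(z_t−z̄)(z_{t+1}−z̄) = -310.3058
Denominator Σ(z_t−z̄)² = 579.6364
r_1 = -310.3058 / 579.6364 = -0.535

-0.535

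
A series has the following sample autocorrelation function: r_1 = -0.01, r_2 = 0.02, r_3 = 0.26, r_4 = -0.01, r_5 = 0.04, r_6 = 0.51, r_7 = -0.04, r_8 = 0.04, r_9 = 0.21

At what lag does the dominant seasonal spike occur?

6

The largest autocorrelation is r_6 = 0.51; the remaining lags stay at or below 0.26.
The dominant spike at lag 6 indicates a seasonal period of 6.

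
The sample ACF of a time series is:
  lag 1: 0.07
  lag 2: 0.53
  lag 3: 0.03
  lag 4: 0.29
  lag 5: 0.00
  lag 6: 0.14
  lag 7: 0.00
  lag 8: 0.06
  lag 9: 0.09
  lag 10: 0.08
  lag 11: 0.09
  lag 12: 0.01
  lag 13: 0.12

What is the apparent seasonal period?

The largest autocorrelation is r_2 = 0.53, with a weaker echo at lag 4 (0.29); the remaining lags stay at or below 0.14.
The dominant spike at lag 2 indicates a seasonal period of 2.

2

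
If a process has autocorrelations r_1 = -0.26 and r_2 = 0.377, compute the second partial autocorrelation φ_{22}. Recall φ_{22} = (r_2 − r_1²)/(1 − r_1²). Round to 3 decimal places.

0.332

φ_{22} = (r_2 − r_1²) / (1 − r_1²)
r_1² = (-0.26)² = 0.0676
Numerator = 0.377 − 0.0676 = 0.3094; denominator = 1 − 0.0676 = 0.9324
φ_{22} = 0.3094 / 0.9324 = 0.332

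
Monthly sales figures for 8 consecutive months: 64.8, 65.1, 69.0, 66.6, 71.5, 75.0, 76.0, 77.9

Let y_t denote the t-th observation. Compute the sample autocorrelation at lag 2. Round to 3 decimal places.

0.266

Mean ȳ = (64.8 + 65.1 + 69.0 + 66.6 + 71.5 + 75.0 + 76.0 + 77.9)/8 = 70.7375
Deviations from mean: -5.9375, -5.6375, -1.7375, -4.1375, 0.7625, 4.2625, 5.2625, 7.1625
Σ(y_t−ȳ)(y_{t+2}−ȳ) = (10.3164) + (23.3252) + (-1.3248) + (-17.6361) + (4.0127) + (30.5302) = 49.2234
Denominator Σ(y_t−ȳ)² = 184.9188
r_2 = 49.2234 / 184.9188 = 0.266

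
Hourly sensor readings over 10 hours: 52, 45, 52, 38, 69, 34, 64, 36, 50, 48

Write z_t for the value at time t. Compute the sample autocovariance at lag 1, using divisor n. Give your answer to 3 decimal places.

Mean z̄ = (52 + 45 + 52 + 38 + 69 + 34 + 64 + 36 + 50 + 48)/10 = 48.8000
Σ_{t=1}^{9}(z_t−z̄)(z_{t+1}−z̄) = -1011.8400
γ_1 = -1011.8400 / 10 = -101.184

-101.184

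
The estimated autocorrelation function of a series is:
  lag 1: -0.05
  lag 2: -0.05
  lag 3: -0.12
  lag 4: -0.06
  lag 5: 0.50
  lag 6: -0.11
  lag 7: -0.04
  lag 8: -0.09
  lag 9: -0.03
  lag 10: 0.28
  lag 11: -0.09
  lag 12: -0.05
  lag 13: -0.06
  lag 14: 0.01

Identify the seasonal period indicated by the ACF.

The largest autocorrelation is r_5 = 0.50, with a weaker echo at lag 10 (0.28); the remaining lags stay at or below 0.01.
The dominant spike at lag 5 indicates a seasonal period of 5.

5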